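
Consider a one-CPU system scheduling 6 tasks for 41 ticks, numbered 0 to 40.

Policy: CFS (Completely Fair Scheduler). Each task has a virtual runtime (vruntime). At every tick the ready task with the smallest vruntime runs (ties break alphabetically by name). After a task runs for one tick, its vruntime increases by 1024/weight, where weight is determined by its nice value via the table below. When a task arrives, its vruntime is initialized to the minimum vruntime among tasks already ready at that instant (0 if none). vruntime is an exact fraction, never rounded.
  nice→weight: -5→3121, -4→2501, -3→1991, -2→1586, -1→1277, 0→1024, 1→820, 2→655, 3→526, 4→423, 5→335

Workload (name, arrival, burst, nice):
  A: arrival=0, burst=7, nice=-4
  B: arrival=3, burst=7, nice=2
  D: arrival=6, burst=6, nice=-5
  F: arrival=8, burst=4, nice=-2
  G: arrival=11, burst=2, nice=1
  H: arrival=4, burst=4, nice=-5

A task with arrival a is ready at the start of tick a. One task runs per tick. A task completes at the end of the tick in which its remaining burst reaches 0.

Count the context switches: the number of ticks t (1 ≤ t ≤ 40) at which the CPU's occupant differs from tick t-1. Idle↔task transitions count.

context switches = 23

t=0: vr[A=0] → run A
t=1: vr[A=1024/2501] → run A
t=2: vr[A=2048/2501] → run A
t=3: vr[A=3072/2501 B=3072/2501] → run A
t=4: vr[A=4096/2501 B=3072/2501 H=3072/2501] → run B
t=5: vr[A=4096/2501 B=4573184/1638155 H=3072/2501] → run H
t=6: vr[A=4096/2501 B=4573184/1638155 D=12148736/7805621 H=12148736/7805621] → run D
t=7: vr[A=4096/2501 B=4573184/1638155 D=14709760/7805621 H=12148736/7805621] → run H
t=8: vr[A=4096/2501 B=4573184/1638155 D=14709760/7805621 F=4096/2501 H=14709760/7805621] → run A
t=9: vr[A=5120/2501 B=4573184/1638155 D=14709760/7805621 F=4096/2501 H=14709760/7805621] → run F
t=10: vr[A=5120/2501 B=4573184/1638155 D=14709760/7805621 F=74240/32513 H=14709760/7805621] → run D
t=11: vr[A=5120/2501 B=4573184/1638155 D=17270784/7805621 F=74240/32513 G=14709760/7805621 H=14709760/7805621] → run G
t=12: vr[A=5120/2501 B=4573184/1638155 D=17270784/7805621 F=74240/32513 G=122286336/39028105 H=14709760/7805621] → run H
t=13: vr[A=5120/2501 B=4573184/1638155 D=17270784/7805621 F=74240/32513 G=122286336/39028105 H=17270784/7805621] → run A
t=14: vr[A=6144/2501 B=4573184/1638155 D=17270784/7805621 F=74240/32513 G=122286336/39028105 H=17270784/7805621] → run D
t=15: vr[A=6144/2501 B=4573184/1638155 D=19831808/7805621 F=74240/32513 G=122286336/39028105 H=17270784/7805621] → run H
t=16: vr[A=6144/2501 B=4573184/1638155 D=19831808/7805621 F=74240/32513 G=122286336/39028105] → run F
t=17: vr[A=6144/2501 B=4573184/1638155 D=19831808/7805621 F=95232/32513 G=122286336/39028105] → run A
t=18: vr[B=4573184/1638155 D=19831808/7805621 F=95232/32513 G=122286336/39028105] → run D
t=19: vr[B=4573184/1638155 D=22392832/7805621 F=95232/32513 G=122286336/39028105] → run B
t=20: vr[B=7134208/1638155 D=22392832/7805621 F=95232/32513 G=122286336/39028105] → run D
t=21: vr[B=7134208/1638155 D=24953856/7805621 F=95232/32513 G=122286336/39028105] → run F
t=22: vr[B=7134208/1638155 D=24953856/7805621 F=116224/32513 G=122286336/39028105] → run G
t=23: vr[B=7134208/1638155 D=24953856/7805621 F=116224/32513] → run D
t=24: vr[B=7134208/1638155 F=116224/32513] → run F
t=25: vr[B=7134208/1638155] → run B
t=26: vr[B=9695232/1638155] → run B
t=27: vr[B=12256256/1638155] → run B
t=28: vr[B=2963456/327631] → run B
t=29: vr[B=17378304/1638155] → run B
t=30: (idle)
t=31: (idle)
t=32: (idle)
t=33: (idle)
t=34: (idle)
t=35: (idle)
t=36: (idle)
t=37: (idle)
t=38: (idle)
t=39: (idle)
t=40: (idle)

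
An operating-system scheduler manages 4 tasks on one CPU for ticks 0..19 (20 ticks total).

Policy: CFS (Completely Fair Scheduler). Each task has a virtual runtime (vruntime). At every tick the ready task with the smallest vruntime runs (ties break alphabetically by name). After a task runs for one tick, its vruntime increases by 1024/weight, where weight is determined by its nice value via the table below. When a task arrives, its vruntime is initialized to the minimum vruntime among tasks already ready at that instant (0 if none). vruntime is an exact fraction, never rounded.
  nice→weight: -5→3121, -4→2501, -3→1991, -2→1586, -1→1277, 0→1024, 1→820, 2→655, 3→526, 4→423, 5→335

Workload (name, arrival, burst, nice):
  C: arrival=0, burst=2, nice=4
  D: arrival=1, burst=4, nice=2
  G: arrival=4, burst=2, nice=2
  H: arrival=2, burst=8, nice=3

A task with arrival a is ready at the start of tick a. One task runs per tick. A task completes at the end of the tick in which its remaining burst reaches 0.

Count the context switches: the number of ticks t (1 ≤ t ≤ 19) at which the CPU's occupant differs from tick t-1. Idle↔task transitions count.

t=0: vr[C=0] → run C
t=1: vr[C=1024/423 D=1024/423] → run C
t=2: vr[D=1024/423 H=1024/423] → run D
t=3: vr[D=1103872/277065 H=1024/423] → run H
t=4: vr[D=1103872/277065 G=1103872/277065 H=485888/111249] → run D
t=5: vr[D=1537024/277065 G=1103872/277065 H=485888/111249] → run G
t=6: vr[D=1537024/277065 G=1537024/277065 H=485888/111249] → run H
t=7: vr[D=1537024/277065 G=1537024/277065 H=702464/111249] → run D
t=8: vr[D=1970176/277065 G=1537024/277065 H=702464/111249] → run G
t=9: vr[D=1970176/277065 H=702464/111249] → run H
t=10: vr[D=1970176/277065 H=919040/111249] → run D
t=11: vr[H=919040/111249] → run H
t=12: vr[H=1135616/111249] → run H
t=13: vr[H=1352192/111249] → run H
t=14: vr[H=1568768/111249] → run H
t=15: vr[H=1785344/111249] → run H
t=16: (idle)
t=17: (idle)
t=18: (idle)
t=19: (idle)

context switches = 11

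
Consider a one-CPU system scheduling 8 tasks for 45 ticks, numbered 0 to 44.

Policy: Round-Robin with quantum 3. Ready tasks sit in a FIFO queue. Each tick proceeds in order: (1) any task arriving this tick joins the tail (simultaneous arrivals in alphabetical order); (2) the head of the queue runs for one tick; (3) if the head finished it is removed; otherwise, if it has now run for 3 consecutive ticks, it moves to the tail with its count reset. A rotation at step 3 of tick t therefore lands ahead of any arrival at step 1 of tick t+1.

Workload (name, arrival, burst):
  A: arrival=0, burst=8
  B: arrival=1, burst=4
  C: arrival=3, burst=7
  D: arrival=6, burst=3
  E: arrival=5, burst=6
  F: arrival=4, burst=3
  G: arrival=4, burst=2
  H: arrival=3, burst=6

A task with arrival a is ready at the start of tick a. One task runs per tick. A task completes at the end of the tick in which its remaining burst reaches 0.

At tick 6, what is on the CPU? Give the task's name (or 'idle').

running at tick 6 = A

t=0: queue=[A] q_used=0 → run A
t=1: queue=[A,B] q_used=1 → run A
t=2: queue=[A,B] q_used=2 → run A
t=3: queue=[B,A,C,H] q_used=0 → run B
t=4: queue=[B,A,C,H,F,G] q_used=1 → run B
t=5: queue=[B,A,C,H,F,G,E] q_used=2 → run B
t=6: queue=[A,C,H,F,G,E,B,D] q_used=0 → run A
t=7: queue=[A,C,H,F,G,E,B,D] q_used=1 → run A
t=8: queue=[A,C,H,F,G,E,B,D] q_used=2 → run A
t=9: queue=[C,H,F,G,E,B,D,A] q_used=0 → run C
t=10: queue=[C,H,F,G,E,B,D,A] q_used=1 → run C
t=11: queue=[C,H,F,G,E,B,D,A] q_used=2 → run C
t=12: queue=[H,F,G,E,B,D,A,C] q_used=0 → run H
t=13: queue=[H,F,G,E,B,D,A,C] q_used=1 → run H
t=14: queue=[H,F,G,E,B,D,A,C] q_used=2 → run H
t=15: queue=[F,G,E,B,D,A,C,H] q_used=0 → run F
t=16: queue=[F,G,E,B,D,A,C,H] q_used=1 → run F
t=17: queue=[F,G,E,B,D,A,C,H] q_used=2 → run F
t=18: queue=[G,E,B,D,A,C,H] q_used=0 → run G
t=19: queue=[G,E,B,D,A,C,H] q_used=1 → run G
t=20: queue=[E,B,D,A,C,H] q_used=0 → run E
t=21: queue=[E,B,D,A,C,H] q_used=1 → run E
t=22: queue=[E,B,D,A,C,H] q_used=2 → run E
t=23: queue=[B,D,A,C,H,E] q_used=0 → run B
t=24: queue=[D,A,C,H,E] q_used=0 → run D
t=25: queue=[D,A,C,H,E] q_used=1 → run D
t=26: queue=[D,A,C,H,E] q_used=2 → run D
t=27: queue=[A,C,H,E] q_used=0 → run A
t=28: queue=[A,C,H,E] q_used=1 → run A
t=29: queue=[C,H,E] q_used=0 → run C
t=30: queue=[C,H,E] q_used=1 → run C
t=31: queue=[C,H,E] q_used=2 → run C
t=32: queue=[H,E,C] q_used=0 → run H
t=33: queue=[H,E,C] q_used=1 → run H
t=34: queue=[H,E,C] q_used=2 → run H
t=35: queue=[E,C] q_used=0 → run E
t=36: queue=[E,C] q_used=1 → run E
t=37: queue=[E,C] q_used=2 → run E
t=38: queue=[C] q_used=0 → run C
t=39: (idle)
t=40: (idle)
t=41: (idle)
t=42: (idle)
t=43: (idle)
t=44: (idle)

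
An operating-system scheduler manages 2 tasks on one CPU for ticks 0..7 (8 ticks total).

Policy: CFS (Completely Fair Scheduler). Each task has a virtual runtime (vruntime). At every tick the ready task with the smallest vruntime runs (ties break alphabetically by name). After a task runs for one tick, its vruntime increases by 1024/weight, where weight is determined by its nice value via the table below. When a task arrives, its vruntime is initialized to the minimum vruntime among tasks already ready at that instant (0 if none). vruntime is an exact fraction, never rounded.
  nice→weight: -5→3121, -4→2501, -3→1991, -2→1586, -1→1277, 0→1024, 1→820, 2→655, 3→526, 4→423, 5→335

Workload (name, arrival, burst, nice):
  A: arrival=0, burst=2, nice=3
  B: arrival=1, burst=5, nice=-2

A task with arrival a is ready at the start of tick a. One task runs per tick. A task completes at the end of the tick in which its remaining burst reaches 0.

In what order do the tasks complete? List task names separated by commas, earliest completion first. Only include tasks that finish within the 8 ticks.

t=0: vr[A=0] → run A
t=1: vr[A=512/263 B=512/263] → run A
t=2: vr[B=512/263] → run B
t=3: vr[B=540672/208559] → run B
t=4: vr[B=675328/208559] → run B
t=5: vr[B=809984/208559] → run B
t=6: vr[B=944640/208559] → run B
t=7: (idle)

completion order = A, B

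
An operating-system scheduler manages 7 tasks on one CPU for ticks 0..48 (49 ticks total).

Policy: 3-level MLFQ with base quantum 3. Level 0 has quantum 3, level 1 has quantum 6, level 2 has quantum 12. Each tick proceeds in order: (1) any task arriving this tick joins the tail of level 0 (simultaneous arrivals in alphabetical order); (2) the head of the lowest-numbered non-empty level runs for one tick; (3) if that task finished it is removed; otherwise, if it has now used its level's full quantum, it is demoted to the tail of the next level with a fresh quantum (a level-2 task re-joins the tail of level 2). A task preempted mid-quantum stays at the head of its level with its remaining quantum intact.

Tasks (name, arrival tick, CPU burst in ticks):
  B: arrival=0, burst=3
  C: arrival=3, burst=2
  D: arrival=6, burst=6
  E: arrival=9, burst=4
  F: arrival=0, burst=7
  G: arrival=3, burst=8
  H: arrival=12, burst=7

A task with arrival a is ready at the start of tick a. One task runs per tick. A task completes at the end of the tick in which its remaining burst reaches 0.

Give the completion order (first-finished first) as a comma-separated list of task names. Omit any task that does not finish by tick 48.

completion order = B, C, F, G, D, E, H

t=0: L0/L1/L2 = BF/-/- → run B
t=1: L0/L1/L2 = BF/-/- → run B
t=2: L0/L1/L2 = BF/-/- → run B
t=3: L0/L1/L2 = FCG/-/- → run F
t=4: L0/L1/L2 = FCG/-/- → run F
t=5: L0/L1/L2 = FCG/-/- → run F
t=6: L0/L1/L2 = CGD/F/- → run C
t=7: L0/L1/L2 = CGD/F/- → run C
t=8: L0/L1/L2 = GD/F/- → run G
t=9: L0/L1/L2 = GDE/F/- → run G
t=10: L0/L1/L2 = GDE/F/- → run G
t=11: L0/L1/L2 = DE/FG/- → run D
t=12: L0/L1/L2 = DEH/FG/- → run D
t=13: L0/L1/L2 = DEH/FG/- → run D
t=14: L0/L1/L2 = EH/FGD/- → run E
t=15: L0/L1/L2 = EH/FGD/- → run E
t=16: L0/L1/L2 = EH/FGD/- → run E
t=17: L0/L1/L2 = H/FGDE/- → run H
t=18: L0/L1/L2 = H/FGDE/- → run H
t=19: L0/L1/L2 = H/FGDE/- → run H
t=20: L0/L1/L2 = -/FGDEH/- → run F
t=21: L0/L1/L2 = -/FGDEH/- → run F
t=22: L0/L1/L2 = -/FGDEH/- → run F
t=23: L0/L1/L2 = -/FGDEH/- → run F
t=24: L0/L1/L2 = -/GDEH/- → run G
t=25: L0/L1/L2 = -/GDEH/- → run G
t=26: L0/L1/L2 = -/GDEH/- → run G
t=27: L0/L1/L2 = -/GDEH/- → run G
t=28: L0/L1/L2 = -/GDEH/- → run G
t=29: L0/L1/L2 = -/DEH/- → run D
t=30: L0/L1/L2 = -/DEH/- → run D
t=31: L0/L1/L2 = -/DEH/- → run D
t=32: L0/L1/L2 = -/EH/- → run E
t=33: L0/L1/L2 = -/H/- → run H
t=34: L0/L1/L2 = -/H/- → run H
t=35: L0/L1/L2 = -/H/- → run H
t=36: L0/L1/L2 = -/H/- → run H
t=37: (idle)
t=38: (idle)
t=39: (idle)
t=40: (idle)
t=41: (idle)
t=42: (idle)
t=43: (idle)
t=44: (idle)
t=45: (idle)
t=46: (idle)
t=47: (idle)
t=48: (idle)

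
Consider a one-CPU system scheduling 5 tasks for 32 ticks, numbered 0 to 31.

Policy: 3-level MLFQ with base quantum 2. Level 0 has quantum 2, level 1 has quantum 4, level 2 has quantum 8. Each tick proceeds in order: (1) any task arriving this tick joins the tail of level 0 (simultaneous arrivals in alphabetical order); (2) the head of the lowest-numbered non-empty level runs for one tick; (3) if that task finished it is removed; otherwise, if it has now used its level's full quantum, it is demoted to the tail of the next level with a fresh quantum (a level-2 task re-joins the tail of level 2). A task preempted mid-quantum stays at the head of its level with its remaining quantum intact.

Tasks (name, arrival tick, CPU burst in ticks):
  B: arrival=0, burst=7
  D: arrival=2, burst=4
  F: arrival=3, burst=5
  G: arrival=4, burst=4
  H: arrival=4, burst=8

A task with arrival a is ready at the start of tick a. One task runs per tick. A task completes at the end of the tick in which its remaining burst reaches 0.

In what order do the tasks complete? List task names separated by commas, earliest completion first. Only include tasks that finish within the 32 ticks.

t=0: L0/L1/L2 = B/-/- → run B
t=1: L0/L1/L2 = B/-/- → run B
t=2: L0/L1/L2 = D/B/- → run D
t=3: L0/L1/L2 = DF/B/- → run D
t=4: L0/L1/L2 = FGH/BD/- → run F
t=5: L0/L1/L2 = FGH/BD/- → run F
t=6: L0/L1/L2 = GH/BDF/- → run G
t=7: L0/L1/L2 = GH/BDF/- → run G
t=8: L0/L1/L2 = H/BDFG/- → run H
t=9: L0/L1/L2 = H/BDFG/- → run H
t=10: L0/L1/L2 = -/BDFGH/- → run B
t=11: L0/L1/L2 = -/BDFGH/- → run B
t=12: L0/L1/L2 = -/BDFGH/- → run B
t=13: L0/L1/L2 = -/BDFGH/- → run B
t=14: L0/L1/L2 = -/DFGH/B → run D
t=15: L0/L1/L2 = -/DFGH/B → run D
t=16: L0/L1/L2 = -/FGH/B → run F
t=17: L0/L1/L2 = -/FGH/B → run F
t=18: L0/L1/L2 = -/FGH/B → run F
t=19: L0/L1/L2 = -/GH/B → run G
t=20: L0/L1/L2 = -/GH/B → run G
t=21: L0/L1/L2 = -/H/B → run H
t=22: L0/L1/L2 = -/H/B → run H
t=23: L0/L1/L2 = -/H/B → run H
t=24: L0/L1/L2 = -/H/B → run H
t=25: L0/L1/L2 = -/-/BH → run B
t=26: L0/L1/L2 = -/-/H → run H
t=27: L0/L1/L2 = -/-/H → run H
t=28: (idle)
t=29: (idle)
t=30: (idle)
t=31: (idle)

completion order = D, F, G, B, H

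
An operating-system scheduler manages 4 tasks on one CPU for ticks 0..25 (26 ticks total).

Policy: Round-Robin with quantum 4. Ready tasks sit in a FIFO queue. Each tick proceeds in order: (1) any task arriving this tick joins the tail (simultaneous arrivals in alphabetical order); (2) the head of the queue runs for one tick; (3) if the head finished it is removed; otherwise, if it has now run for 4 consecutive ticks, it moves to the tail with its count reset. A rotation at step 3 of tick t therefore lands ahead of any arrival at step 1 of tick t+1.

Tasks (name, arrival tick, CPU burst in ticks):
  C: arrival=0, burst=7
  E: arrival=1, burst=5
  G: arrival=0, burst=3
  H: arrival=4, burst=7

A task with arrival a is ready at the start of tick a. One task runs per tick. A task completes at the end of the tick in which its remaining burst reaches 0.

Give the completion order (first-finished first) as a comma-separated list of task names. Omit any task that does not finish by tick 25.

completion order = G, C, E, H

t=0: queue=[C,G] q_used=0 → run C
t=1: queue=[C,G,E] q_used=1 → run C
t=2: queue=[C,G,E] q_used=2 → run C
t=3: queue=[C,G,E] q_used=3 → run C
t=4: queue=[G,E,C,H] q_used=0 → run G
t=5: queue=[G,E,C,H] q_used=1 → run G
t=6: queue=[G,E,C,H] q_used=2 → run G
t=7: queue=[E,C,H] q_used=0 → run E
t=8: queue=[E,C,H] q_used=1 → run E
t=9: queue=[E,C,H] q_used=2 → run E
t=10: queue=[E,C,H] q_used=3 → run E
t=11: queue=[C,H,E] q_used=0 → run C
t=12: queue=[C,H,E] q_used=1 → run C
t=13: queue=[C,H,E] q_used=2 → run C
t=14: queue=[H,E] q_used=0 → run H
t=15: queue=[H,E] q_used=1 → run H
t=16: queue=[H,E] q_used=2 → run H
t=17: queue=[H,E] q_used=3 → run H
t=18: queue=[E,H] q_used=0 → run E
t=19: queue=[H] q_used=0 → run H
t=20: queue=[H] q_used=1 → run H
t=21: queue=[H] q_used=2 → run H
t=22: (idle)
t=23: (idle)
t=24: (idle)
t=25: (idle)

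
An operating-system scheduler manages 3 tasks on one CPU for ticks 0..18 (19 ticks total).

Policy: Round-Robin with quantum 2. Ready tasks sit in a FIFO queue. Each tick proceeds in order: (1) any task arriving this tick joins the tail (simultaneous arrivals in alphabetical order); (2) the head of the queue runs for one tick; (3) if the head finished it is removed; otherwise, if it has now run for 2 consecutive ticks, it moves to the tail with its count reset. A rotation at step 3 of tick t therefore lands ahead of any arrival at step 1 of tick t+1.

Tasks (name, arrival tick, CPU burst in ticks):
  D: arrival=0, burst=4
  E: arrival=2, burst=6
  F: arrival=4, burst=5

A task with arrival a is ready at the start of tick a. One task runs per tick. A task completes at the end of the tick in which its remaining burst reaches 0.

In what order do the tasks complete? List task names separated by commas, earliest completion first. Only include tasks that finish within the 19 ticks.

completion order = D, E, F

t=0: queue=[D] q_used=0 → run D
t=1: queue=[D] q_used=1 → run D
t=2: queue=[D,E] q_used=0 → run D
t=3: queue=[D,E] q_used=1 → run D
t=4: queue=[E,F] q_used=0 → run E
t=5: queue=[E,F] q_used=1 → run E
t=6: queue=[F,E] q_used=0 → run F
t=7: queue=[F,E] q_used=1 → run F
t=8: queue=[E,F] q_used=0 → run E
t=9: queue=[E,F] q_used=1 → run E
t=10: queue=[F,E] q_used=0 → run F
t=11: queue=[F,E] q_used=1 → run F
t=12: queue=[E,F] q_used=0 → run E
t=13: queue=[E,F] q_used=1 → run E
t=14: queue=[F] q_used=0 → run F
t=15: (idle)
t=16: (idle)
t=17: (idle)
t=18: (idle)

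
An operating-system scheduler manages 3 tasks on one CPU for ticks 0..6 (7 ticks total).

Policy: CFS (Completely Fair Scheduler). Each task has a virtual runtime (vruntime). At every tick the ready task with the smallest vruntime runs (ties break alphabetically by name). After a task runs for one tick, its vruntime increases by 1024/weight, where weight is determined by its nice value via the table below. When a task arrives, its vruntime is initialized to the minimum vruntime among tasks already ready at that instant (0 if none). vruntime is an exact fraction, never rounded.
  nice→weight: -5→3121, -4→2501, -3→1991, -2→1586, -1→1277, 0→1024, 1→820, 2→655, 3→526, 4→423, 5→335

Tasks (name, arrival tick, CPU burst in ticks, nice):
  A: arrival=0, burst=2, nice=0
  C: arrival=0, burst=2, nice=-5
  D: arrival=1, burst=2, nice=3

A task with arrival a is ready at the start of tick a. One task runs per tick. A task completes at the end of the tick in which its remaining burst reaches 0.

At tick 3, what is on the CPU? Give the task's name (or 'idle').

t=0: vr[A=0 C=0] → run A
t=1: vr[A=1 C=0 D=0] → run C
t=2: vr[A=1 C=1024/3121 D=0] → run D
t=3: vr[A=1 C=1024/3121 D=512/263] → run C
t=4: vr[A=1 D=512/263] → run A
t=5: vr[D=512/263] → run D
t=6: (idle)

running at tick 3 = C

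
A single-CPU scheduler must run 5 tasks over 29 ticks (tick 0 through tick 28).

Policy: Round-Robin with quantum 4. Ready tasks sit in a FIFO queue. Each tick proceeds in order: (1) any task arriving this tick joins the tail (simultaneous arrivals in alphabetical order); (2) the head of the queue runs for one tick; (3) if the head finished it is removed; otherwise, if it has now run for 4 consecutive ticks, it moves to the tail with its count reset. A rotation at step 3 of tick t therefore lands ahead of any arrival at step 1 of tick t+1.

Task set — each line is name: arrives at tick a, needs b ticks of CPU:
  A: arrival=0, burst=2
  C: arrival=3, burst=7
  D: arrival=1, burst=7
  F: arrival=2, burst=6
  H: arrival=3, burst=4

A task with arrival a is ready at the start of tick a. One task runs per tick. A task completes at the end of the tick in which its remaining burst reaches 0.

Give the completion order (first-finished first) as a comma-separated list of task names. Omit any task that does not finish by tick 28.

completion order = A, H, D, F, C

t=0: queue=[A] q_used=0 → run A
t=1: queue=[A,D] q_used=1 → run A
t=2: queue=[D,F] q_used=0 → run D
t=3: queue=[D,F,C,H] q_used=1 → run D
t=4: queue=[D,F,C,H] q_used=2 → run D
t=5: queue=[D,F,C,H] q_used=3 → run D
t=6: queue=[F,C,H,D] q_used=0 → run F
t=7: queue=[F,C,H,D] q_used=1 → run F
t=8: queue=[F,C,H,D] q_used=2 → run F
t=9: queue=[F,C,H,D] q_used=3 → run F
t=10: queue=[C,H,D,F] q_used=0 → run C
t=11: queue=[C,H,D,F] q_used=1 → run C
t=12: queue=[C,H,D,F] q_used=2 → run C
t=13: queue=[C,H,D,F] q_used=3 → run C
t=14: queue=[H,D,F,C] q_used=0 → run H
t=15: queue=[H,D,F,C] q_used=1 → run H
t=16: queue=[H,D,F,C] q_used=2 → run H
t=17: queue=[H,D,F,C] q_used=3 → run H
t=18: queue=[D,F,C] q_used=0 → run D
t=19: queue=[D,F,C] q_used=1 → run D
t=20: queue=[D,F,C] q_used=2 → run D
t=21: queue=[F,C] q_used=0 → run F
t=22: queue=[F,C] q_used=1 → run F
t=23: queue=[C] q_used=0 → run C
t=24: queue=[C] q_used=1 → run C
t=25: queue=[C] q_used=2 → run C
t=26: (idle)
t=27: (idle)
t=28: (idle)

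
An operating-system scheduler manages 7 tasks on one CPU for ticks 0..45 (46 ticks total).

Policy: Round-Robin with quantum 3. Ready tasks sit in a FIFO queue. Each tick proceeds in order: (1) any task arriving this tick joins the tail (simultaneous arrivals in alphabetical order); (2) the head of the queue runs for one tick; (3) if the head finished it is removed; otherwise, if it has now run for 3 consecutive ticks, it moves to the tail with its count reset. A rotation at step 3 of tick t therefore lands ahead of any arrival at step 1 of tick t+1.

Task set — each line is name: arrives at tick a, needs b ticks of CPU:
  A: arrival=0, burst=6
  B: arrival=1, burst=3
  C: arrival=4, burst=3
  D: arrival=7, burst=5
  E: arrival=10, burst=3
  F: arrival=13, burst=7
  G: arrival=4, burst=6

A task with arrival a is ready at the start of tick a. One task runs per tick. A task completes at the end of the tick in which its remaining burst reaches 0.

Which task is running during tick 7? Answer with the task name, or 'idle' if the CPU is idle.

running at tick 7 = A

t=0: queue=[A] q_used=0 → run A
t=1: queue=[A,B] q_used=1 → run A
t=2: queue=[A,B] q_used=2 → run A
t=3: queue=[B,A] q_used=0 → run B
t=4: queue=[B,A,C,G] q_used=1 → run B
t=5: queue=[B,A,C,G] q_used=2 → run B
t=6: queue=[A,C,G] q_used=0 → run A
t=7: queue=[A,C,G,D] q_used=1 → run A
t=8: queue=[A,C,G,D] q_used=2 → run A
t=9: queue=[C,G,D] q_used=0 → run C
t=10: queue=[C,G,D,E] q_used=1 → run C
t=11: queue=[C,G,D,E] q_used=2 → run C
t=12: queue=[G,D,E] q_used=0 → run G
t=13: queue=[G,D,E,F] q_used=1 → run G
t=14: queue=[G,D,E,F] q_used=2 → run G
t=15: queue=[D,E,F,G] q_used=0 → run D
t=16: queue=[D,E,F,G] q_used=1 → run D
t=17: queue=[D,E,F,G] q_used=2 → run D
t=18: queue=[E,F,G,D] q_used=0 → run E
t=19: queue=[E,F,G,D] q_used=1 → run E
t=20: queue=[E,F,G,D] q_used=2 → run E
t=21: queue=[F,G,D] q_used=0 → run F
t=22: queue=[F,G,D] q_used=1 → run F
t=23: queue=[F,G,D] q_used=2 → run F
t=24: queue=[G,D,F] q_used=0 → run G
t=25: queue=[G,D,F] q_used=1 → run G
t=26: queue=[G,D,F] q_used=2 → run G
t=27: queue=[D,F] q_used=0 → run D
t=28: queue=[D,F] q_used=1 → run D
t=29: queue=[F] q_used=0 → run F
t=30: queue=[F] q_used=1 → run F
t=31: queue=[F] q_used=2 → run F
t=32: queue=[F] q_used=0 → run F
t=33: (idle)
t=34: (idle)
t=35: (idle)
t=36: (idle)
t=37: (idle)
t=38: (idle)
t=39: (idle)
t=40: (idle)
t=41: (idle)
t=42: (idle)
t=43: (idle)
t=44: (idle)
t=45: (idle)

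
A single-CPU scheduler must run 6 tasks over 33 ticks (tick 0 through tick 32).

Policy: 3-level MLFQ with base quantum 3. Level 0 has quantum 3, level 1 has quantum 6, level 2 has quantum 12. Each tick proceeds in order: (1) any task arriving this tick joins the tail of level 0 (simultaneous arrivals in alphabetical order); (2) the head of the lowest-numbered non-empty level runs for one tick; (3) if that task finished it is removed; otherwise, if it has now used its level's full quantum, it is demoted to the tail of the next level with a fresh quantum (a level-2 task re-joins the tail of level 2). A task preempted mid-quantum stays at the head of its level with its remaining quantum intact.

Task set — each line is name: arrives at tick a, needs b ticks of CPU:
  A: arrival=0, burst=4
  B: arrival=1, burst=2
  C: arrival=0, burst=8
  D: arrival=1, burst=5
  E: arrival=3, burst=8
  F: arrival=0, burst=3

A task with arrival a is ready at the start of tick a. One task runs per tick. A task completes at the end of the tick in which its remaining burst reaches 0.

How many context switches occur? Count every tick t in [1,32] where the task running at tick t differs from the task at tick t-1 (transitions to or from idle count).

context switches = 10

t=0: L0/L1/L2 = ACF/-/- → run A
t=1: L0/L1/L2 = ACFBD/-/- → run A
t=2: L0/L1/L2 = ACFBD/-/- → run A
t=3: L0/L1/L2 = CFBDE/A/- → run C
t=4: L0/L1/L2 = CFBDE/A/- → run C
t=5: L0/L1/L2 = CFBDE/A/- → run C
t=6: L0/L1/L2 = FBDE/AC/- → run F
t=7: L0/L1/L2 = FBDE/AC/- → run F
t=8: L0/L1/L2 = FBDE/AC/- → run F
t=9: L0/L1/L2 = BDE/AC/- → run B
t=10: L0/L1/L2 = BDE/AC/- → run B
t=11: L0/L1/L2 = DE/AC/- → run D
t=12: L0/L1/L2 = DE/AC/- → run D
t=13: L0/L1/L2 = DE/AC/- → run D
t=14: L0/L1/L2 = E/ACD/- → run E
t=15: L0/L1/L2 = E/ACD/- → run E
t=16: L0/L1/L2 = E/ACD/- → run E
t=17: L0/L1/L2 = -/ACDE/- → run A
t=18: L0/L1/L2 = -/CDE/- → run C
t=19: L0/L1/L2 = -/CDE/- → run C
t=20: L0/L1/L2 = -/CDE/- → run C
t=21: L0/L1/L2 = -/CDE/- → run C
t=22: L0/L1/L2 = -/CDE/- → run C
t=23: L0/L1/L2 = -/DE/- → run D
t=24: L0/L1/L2 = -/DE/- → run D
t=25: L0/L1/L2 = -/E/- → run E
t=26: L0/L1/L2 = -/E/- → run E
t=27: L0/L1/L2 = -/E/- → run E
t=28: L0/L1/L2 = -/E/- → run E
t=29: L0/L1/L2 = -/E/- → run E
t=30: (idle)
t=31: (idle)
t=32: (idle)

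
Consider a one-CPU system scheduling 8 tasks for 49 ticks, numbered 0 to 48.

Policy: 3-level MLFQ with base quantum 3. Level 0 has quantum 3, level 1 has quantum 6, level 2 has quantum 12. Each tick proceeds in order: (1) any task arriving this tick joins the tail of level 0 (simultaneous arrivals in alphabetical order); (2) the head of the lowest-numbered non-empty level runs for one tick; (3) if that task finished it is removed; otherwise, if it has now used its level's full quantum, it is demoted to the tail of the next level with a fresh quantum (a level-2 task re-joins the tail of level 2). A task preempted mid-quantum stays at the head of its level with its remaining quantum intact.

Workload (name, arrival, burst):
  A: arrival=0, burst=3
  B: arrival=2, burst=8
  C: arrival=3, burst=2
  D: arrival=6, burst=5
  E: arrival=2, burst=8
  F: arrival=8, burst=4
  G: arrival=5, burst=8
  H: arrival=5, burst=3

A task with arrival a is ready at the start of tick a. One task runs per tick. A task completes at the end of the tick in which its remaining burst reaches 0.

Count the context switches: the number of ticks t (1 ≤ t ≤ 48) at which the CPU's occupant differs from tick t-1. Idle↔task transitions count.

t=0: L0/L1/L2 = A/-/- → run A
t=1: L0/L1/L2 = A/-/- → run A
t=2: L0/L1/L2 = ABE/-/- → run A
t=3: L0/L1/L2 = BEC/-/- → run B
t=4: L0/L1/L2 = BEC/-/- → run B
t=5: L0/L1/L2 = BECGH/-/- → run B
t=6: L0/L1/L2 = ECGHD/B/- → run E
t=7: L0/L1/L2 = ECGHD/B/- → run E
t=8: L0/L1/L2 = ECGHDF/B/- → run E
t=9: L0/L1/L2 = CGHDF/BE/- → run C
t=10: L0/L1/L2 = CGHDF/BE/- → run C
t=11: L0/L1/L2 = GHDF/BE/- → run G
t=12: L0/L1/L2 = GHDF/BE/- → run G
t=13: L0/L1/L2 = GHDF/BE/- → run G
t=14: L0/L1/L2 = HDF/BEG/- → run H
t=15: L0/L1/L2 = HDF/BEG/- → run H
t=16: L0/L1/L2 = HDF/BEG/- → run H
t=17: L0/L1/L2 = DF/BEG/- → run D
t=18: L0/L1/L2 = DF/BEG/- → run D
t=19: L0/L1/L2 = DF/BEG/- → run D
t=20: L0/L1/L2 = F/BEGD/- → run F
t=21: L0/L1/L2 = F/BEGD/- → run F
t=22: L0/L1/L2 = F/BEGD/- → run F
t=23: L0/L1/L2 = -/BEGDF/- → run B
t=24: L0/L1/L2 = -/BEGDF/- → run B
t=25: L0/L1/L2 = -/BEGDF/- → run B
t=26: L0/L1/L2 = -/BEGDF/- → run B
t=27: L0/L1/L2 = -/BEGDF/- → run B
t=28: L0/L1/L2 = -/EGDF/- → run E
t=29: L0/L1/L2 = -/EGDF/- → run E
t=30: L0/L1/L2 = -/EGDF/- → run E
t=31: L0/L1/L2 = -/EGDF/- → run E
t=32: L0/L1/L2 = -/EGDF/- → run E
t=33: L0/L1/L2 = -/GDF/- → run G
t=34: L0/L1/L2 = -/GDF/- → run G
t=35: L0/L1/L2 = -/GDF/- → run G
t=36: L0/L1/L2 = -/GDF/- → run G
t=37: L0/L1/L2 = -/GDF/- → run G
t=38: L0/L1/L2 = -/DF/- → run D
t=39: L0/L1/L2 = -/DF/- → run D
t=40: L0/L1/L2 = -/F/- → run F
t=41: (idle)
t=42: (idle)
t=43: (idle)
t=44: (idle)
t=45: (idle)
t=46: (idle)
t=47: (idle)
t=48: (idle)

context switches = 13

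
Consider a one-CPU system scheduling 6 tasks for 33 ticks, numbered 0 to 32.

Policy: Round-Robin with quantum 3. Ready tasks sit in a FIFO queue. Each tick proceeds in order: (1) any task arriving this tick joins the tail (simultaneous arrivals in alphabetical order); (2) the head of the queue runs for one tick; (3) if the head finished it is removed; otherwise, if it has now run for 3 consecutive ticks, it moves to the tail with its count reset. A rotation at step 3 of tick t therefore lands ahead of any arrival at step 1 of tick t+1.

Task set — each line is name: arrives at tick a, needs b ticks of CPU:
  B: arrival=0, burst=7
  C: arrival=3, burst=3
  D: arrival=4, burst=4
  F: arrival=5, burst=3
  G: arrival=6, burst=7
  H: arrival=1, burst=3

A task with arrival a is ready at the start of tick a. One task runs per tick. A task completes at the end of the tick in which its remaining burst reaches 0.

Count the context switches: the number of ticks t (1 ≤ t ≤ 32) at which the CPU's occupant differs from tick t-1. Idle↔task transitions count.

t=0: queue=[B] q_used=0 → run B
t=1: queue=[B,H] q_used=1 → run B
t=2: queue=[B,H] q_used=2 → run B
t=3: queue=[H,B,C] q_used=0 → run H
t=4: queue=[H,B,C,D] q_used=1 → run H
t=5: queue=[H,B,C,D,F] q_used=2 → run H
t=6: queue=[B,C,D,F,G] q_used=0 → run B
t=7: queue=[B,C,D,F,G] q_used=1 → run B
t=8: queue=[B,C,D,F,G] q_used=2 → run B
t=9: queue=[C,D,F,G,B] q_used=0 → run C
t=10: queue=[C,D,F,G,B] q_used=1 → run C
t=11: queue=[C,D,F,G,B] q_used=2 → run C
t=12: queue=[D,F,G,B] q_used=0 → run D
t=13: queue=[D,F,G,B] q_used=1 → run D
t=14: queue=[D,F,G,B] q_used=2 → run D
t=15: queue=[F,G,B,D] q_used=0 → run F
t=16: queue=[F,G,B,D] q_used=1 → run F
t=17: queue=[F,G,B,D] q_used=2 → run F
t=18: queue=[G,B,D] q_used=0 → run G
t=19: queue=[G,B,D] q_used=1 → run G
t=20: queue=[G,B,D] q_used=2 → run G
t=21: queue=[B,D,G] q_used=0 → run B
t=22: queue=[D,G] q_used=0 → run D
t=23: queue=[G] q_used=0 → run G
t=24: queue=[G] q_used=1 → run G
t=25: queue=[G] q_used=2 → run G
t=26: queue=[G] q_used=0 → run G
t=27: (idle)
t=28: (idle)
t=29: (idle)
t=30: (idle)
t=31: (idle)
t=32: (idle)

context switches = 10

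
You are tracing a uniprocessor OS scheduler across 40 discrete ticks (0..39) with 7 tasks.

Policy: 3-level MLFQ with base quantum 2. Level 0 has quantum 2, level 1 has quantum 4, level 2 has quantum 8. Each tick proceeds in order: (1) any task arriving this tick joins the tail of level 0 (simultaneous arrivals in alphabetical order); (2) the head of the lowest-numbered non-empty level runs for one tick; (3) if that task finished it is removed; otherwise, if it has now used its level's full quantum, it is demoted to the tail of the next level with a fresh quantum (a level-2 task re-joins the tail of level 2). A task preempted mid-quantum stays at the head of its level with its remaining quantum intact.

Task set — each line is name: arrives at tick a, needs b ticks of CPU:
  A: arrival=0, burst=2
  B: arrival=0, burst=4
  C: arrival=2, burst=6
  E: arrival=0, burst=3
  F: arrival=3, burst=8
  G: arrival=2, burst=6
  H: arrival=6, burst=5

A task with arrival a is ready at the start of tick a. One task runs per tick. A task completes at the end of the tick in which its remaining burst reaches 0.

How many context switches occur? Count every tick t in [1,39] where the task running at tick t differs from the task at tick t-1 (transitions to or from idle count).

context switches = 14

t=0: L0/L1/L2 = ABE/-/- → run A
t=1: L0/L1/L2 = ABE/-/- → run A
t=2: L0/L1/L2 = BECG/-/- → run B
t=3: L0/L1/L2 = BECGF/-/- → run B
t=4: L0/L1/L2 = ECGF/B/- → run E
t=5: L0/L1/L2 = ECGF/B/- → run E
t=6: L0/L1/L2 = CGFH/BE/- → run C
t=7: L0/L1/L2 = CGFH/BE/- → run C
t=8: L0/L1/L2 = GFH/BEC/- → run G
t=9: L0/L1/L2 = GFH/BEC/- → run G
t=10: L0/L1/L2 = FH/BECG/- → run F
t=11: L0/L1/L2 = FH/BECG/- → run F
t=12: L0/L1/L2 = H/BECGF/- → run H
t=13: L0/L1/L2 = H/BECGF/- → run H
t=14: L0/L1/L2 = -/BECGFH/- → run B
t=15: L0/L1/L2 = -/BECGFH/- → run B
t=16: L0/L1/L2 = -/ECGFH/- → run E
t=17: L0/L1/L2 = -/CGFH/- → run C
t=18: L0/L1/L2 = -/CGFH/- → run C
t=19: L0/L1/L2 = -/CGFH/- → run C
t=20: L0/L1/L2 = -/CGFH/- → run C
t=21: L0/L1/L2 = -/GFH/- → run G
t=22: L0/L1/L2 = -/GFH/- → run G
t=23: L0/L1/L2 = -/GFH/- → run G
t=24: L0/L1/L2 = -/GFH/- → run G
t=25: L0/L1/L2 = -/FH/- → run F
t=26: L0/L1/L2 = -/FH/- → run F
t=27: L0/L1/L2 = -/FH/- → run F
t=28: L0/L1/L2 = -/FH/- → run F
t=29: L0/L1/L2 = -/H/F → run H
t=30: L0/L1/L2 = -/H/F → run H
t=31: L0/L1/L2 = -/H/F → run H
t=32: L0/L1/L2 = -/-/F → run F
t=33: L0/L1/L2 = -/-/F → run F
t=34: (idle)
t=35: (idle)
t=36: (idle)
t=37: (idle)
t=38: (idle)
t=39: (idle)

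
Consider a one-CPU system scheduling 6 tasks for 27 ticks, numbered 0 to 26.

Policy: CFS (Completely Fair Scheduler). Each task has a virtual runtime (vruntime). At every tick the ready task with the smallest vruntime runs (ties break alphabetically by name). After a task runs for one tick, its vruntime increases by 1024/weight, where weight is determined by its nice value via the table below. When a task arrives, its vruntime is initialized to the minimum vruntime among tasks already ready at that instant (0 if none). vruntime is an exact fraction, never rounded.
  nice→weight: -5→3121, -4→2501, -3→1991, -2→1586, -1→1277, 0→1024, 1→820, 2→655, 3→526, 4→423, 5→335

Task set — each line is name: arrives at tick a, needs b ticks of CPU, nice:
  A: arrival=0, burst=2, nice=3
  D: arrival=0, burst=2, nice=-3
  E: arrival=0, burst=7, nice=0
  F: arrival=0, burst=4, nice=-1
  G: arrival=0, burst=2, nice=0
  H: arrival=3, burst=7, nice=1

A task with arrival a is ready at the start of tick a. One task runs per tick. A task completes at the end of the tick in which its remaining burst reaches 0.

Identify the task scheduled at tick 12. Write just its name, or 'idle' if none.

t=0: vr[A=0 D=0 E=0 F=0 G=0] → run A
t=1: vr[A=512/263 D=0 E=0 F=0 G=0] → run D
t=2: vr[A=512/263 D=1024/1991 E=0 F=0 G=0] → run E
t=3: vr[A=512/263 D=1024/1991 E=1 F=0 G=0 H=0] → run F
t=4: vr[A=512/263 D=1024/1991 E=1 F=1024/1277 G=0 H=0] → run G
t=5: vr[A=512/263 D=1024/1991 E=1 F=1024/1277 G=1 H=0] → run H
t=6: vr[A=512/263 D=1024/1991 E=1 F=1024/1277 G=1 H=256/205] → run D
t=7: vr[A=512/263 E=1 F=1024/1277 G=1 H=256/205] → run F
t=8: vr[A=512/263 E=1 F=2048/1277 G=1 H=256/205] → run E
t=9: vr[A=512/263 E=2 F=2048/1277 G=1 H=256/205] → run G
t=10: vr[A=512/263 E=2 F=2048/1277 H=256/205] → run H
t=11: vr[A=512/263 E=2 F=2048/1277 H=512/205] → run F
t=12: vr[A=512/263 E=2 F=3072/1277 H=512/205] → run A
t=13: vr[E=2 F=3072/1277 H=512/205] → run E
t=14: vr[E=3 F=3072/1277 H=512/205] → run F
t=15: vr[E=3 H=512/205] → run H
t=16: vr[E=3 H=768/205] → run E
t=17: vr[E=4 H=768/205] → run H
t=18: vr[E=4 H=1024/205] → run E
t=19: vr[E=5 H=1024/205] → run H
t=20: vr[E=5 H=256/41] → run E
t=21: vr[E=6 H=256/41] → run E
t=22: vr[H=256/41] → run H
t=23: vr[H=1536/205] → run H
t=24: (idle)
t=25: (idle)
t=26: (idle)

running at tick 12 = A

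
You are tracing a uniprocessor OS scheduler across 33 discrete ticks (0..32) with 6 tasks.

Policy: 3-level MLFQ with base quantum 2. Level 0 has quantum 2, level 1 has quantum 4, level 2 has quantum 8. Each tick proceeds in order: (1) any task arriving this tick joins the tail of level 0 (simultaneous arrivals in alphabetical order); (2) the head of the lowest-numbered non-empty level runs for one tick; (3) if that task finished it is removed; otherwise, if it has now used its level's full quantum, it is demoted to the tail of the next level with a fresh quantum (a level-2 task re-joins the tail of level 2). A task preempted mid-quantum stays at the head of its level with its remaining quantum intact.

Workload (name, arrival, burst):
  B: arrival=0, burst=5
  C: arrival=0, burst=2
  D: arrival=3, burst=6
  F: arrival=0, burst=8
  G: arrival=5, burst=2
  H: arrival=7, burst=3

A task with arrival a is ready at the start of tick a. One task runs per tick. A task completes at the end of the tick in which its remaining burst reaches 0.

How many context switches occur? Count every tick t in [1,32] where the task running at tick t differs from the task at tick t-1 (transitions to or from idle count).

context switches = 11

t=0: L0/L1/L2 = BCF/-/- → run B
t=1: L0/L1/L2 = BCF/-/- → run B
t=2: L0/L1/L2 = CF/B/- → run C
t=3: L0/L1/L2 = CFD/B/- → run C
t=4: L0/L1/L2 = FD/B/- → run F
t=5: L0/L1/L2 = FDG/B/- → run F
t=6: L0/L1/L2 = DG/BF/- → run D
t=7: L0/L1/L2 = DGH/BF/- → run D
t=8: L0/L1/L2 = GH/BFD/- → run G
t=9: L0/L1/L2 = GH/BFD/- → run G
t=10: L0/L1/L2 = H/BFD/- → run H
t=11: L0/L1/L2 = H/BFD/- → run H
t=12: L0/L1/L2 = -/BFDH/- → run B
t=13: L0/L1/L2 = -/BFDH/- → run B
t=14: L0/L1/L2 = -/BFDH/- → run B
t=15: L0/L1/L2 = -/FDH/- → run F
t=16: L0/L1/L2 = -/FDH/- → run F
t=17: L0/L1/L2 = -/FDH/- → run F
t=18: L0/L1/L2 = -/FDH/- → run F
t=19: L0/L1/L2 = -/DH/F → run D
t=20: L0/L1/L2 = -/DH/F → run D
t=21: L0/L1/L2 = -/DH/F → run D
t=22: L0/L1/L2 = -/DH/F → run D
t=23: L0/L1/L2 = -/H/F → run H
t=24: L0/L1/L2 = -/-/F → run F
t=25: L0/L1/L2 = -/-/F → run F
t=26: (idle)
t=27: (idle)
t=28: (idle)
t=29: (idle)
t=30: (idle)
t=31: (idle)
t=32: (idle)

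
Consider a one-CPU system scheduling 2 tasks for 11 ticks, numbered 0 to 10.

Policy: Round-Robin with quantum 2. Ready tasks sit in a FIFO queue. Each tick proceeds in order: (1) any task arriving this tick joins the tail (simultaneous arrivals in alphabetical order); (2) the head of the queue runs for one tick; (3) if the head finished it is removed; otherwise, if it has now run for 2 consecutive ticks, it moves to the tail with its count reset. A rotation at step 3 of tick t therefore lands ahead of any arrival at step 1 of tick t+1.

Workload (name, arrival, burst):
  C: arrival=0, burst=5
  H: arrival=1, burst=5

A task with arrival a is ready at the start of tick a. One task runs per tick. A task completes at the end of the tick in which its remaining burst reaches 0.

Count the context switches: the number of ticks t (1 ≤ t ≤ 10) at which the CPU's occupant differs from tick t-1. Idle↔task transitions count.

context switches = 6

t=0: queue=[C] q_used=0 → run C
t=1: queue=[C,H] q_used=1 → run C
t=2: queue=[H,C] q_used=0 → run H
t=3: queue=[H,C] q_used=1 → run H
t=4: queue=[C,H] q_used=0 → run C
t=5: queue=[C,H] q_used=1 → run C
t=6: queue=[H,C] q_used=0 → run H
t=7: queue=[H,C] q_used=1 → run H
t=8: queue=[C,H] q_used=0 → run C
t=9: queue=[H] q_used=0 → run H
t=10: (idle)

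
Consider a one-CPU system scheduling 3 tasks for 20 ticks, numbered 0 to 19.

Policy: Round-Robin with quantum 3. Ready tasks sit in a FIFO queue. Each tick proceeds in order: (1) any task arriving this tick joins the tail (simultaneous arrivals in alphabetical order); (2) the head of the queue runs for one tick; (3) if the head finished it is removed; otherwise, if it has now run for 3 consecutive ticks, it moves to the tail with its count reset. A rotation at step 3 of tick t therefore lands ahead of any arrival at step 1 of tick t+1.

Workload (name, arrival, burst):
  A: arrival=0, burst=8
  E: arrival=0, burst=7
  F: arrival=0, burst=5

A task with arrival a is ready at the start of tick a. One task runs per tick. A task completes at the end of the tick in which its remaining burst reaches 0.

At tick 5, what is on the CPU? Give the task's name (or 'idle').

t=0: queue=[A,E,F] q_used=0 → run A
t=1: queue=[A,E,F] q_used=1 → run A
t=2: queue=[A,E,F] q_used=2 → run A
t=3: queue=[E,F,A] q_used=0 → run E
t=4: queue=[E,F,A] q_used=1 → run E
t=5: queue=[E,F,A] q_used=2 → run E
t=6: queue=[F,A,E] q_used=0 → run F
t=7: queue=[F,A,E] q_used=1 → run F
t=8: queue=[F,A,E] q_used=2 → run F
t=9: queue=[A,E,F] q_used=0 → run A
t=10: queue=[A,E,F] q_used=1 → run A
t=11: queue=[A,E,F] q_used=2 → run A
t=12: queue=[E,F,A] q_used=0 → run E
t=13: queue=[E,F,A] q_used=1 → run E
t=14: queue=[E,F,A] q_used=2 → run E
t=15: queue=[F,A,E] q_used=0 → run F
t=16: queue=[F,A,E] q_used=1 → run F
t=17: queue=[A,E] q_used=0 → run A
t=18: queue=[A,E] q_used=1 → run A
t=19: queue=[E] q_used=0 → run E

running at tick 5 = E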